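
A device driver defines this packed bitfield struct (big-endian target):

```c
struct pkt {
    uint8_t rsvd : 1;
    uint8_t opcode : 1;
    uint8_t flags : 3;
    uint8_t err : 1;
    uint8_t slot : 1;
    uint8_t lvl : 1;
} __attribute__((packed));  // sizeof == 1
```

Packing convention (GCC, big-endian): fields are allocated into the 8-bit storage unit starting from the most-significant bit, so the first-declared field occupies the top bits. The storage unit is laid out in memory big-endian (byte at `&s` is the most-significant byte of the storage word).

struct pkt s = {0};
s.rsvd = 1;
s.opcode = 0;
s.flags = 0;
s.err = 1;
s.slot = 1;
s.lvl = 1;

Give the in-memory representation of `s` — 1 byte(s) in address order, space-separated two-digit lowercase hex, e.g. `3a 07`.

rsvd:1 = 1 → 0x1 << 7 → word 0x80
opcode:1 = 0 → 0x0 << 6 → word 0x80
flags:3 = 0 → 0x0 << 3 → word 0x80
err:1 = 1 → 0x1 << 2 → word 0x84
slot:1 = 1 → 0x1 << 1 → word 0x86
lvl:1 = 1 → 0x1 << 0 → word 0x87
word = 0x87 → big-endian bytes:
  [0]=0x87

87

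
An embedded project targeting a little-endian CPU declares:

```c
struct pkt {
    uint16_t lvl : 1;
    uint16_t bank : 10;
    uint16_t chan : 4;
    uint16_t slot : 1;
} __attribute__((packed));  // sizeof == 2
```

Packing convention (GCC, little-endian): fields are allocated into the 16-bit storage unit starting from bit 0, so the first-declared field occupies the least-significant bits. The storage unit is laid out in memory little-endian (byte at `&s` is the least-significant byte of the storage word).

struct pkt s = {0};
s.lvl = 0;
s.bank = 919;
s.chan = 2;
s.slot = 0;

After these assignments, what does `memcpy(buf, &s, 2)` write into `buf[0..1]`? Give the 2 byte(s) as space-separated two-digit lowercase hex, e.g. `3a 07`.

2e 17

lvl (1b) val=0 bits=0x0 at bit 0: 0x0000
bank (10b) val=919 bits=0x397 at bit 1: 0x072e
chan (4b) val=2 bits=0x2 at bit 11: 0x172e
slot (1b) val=0 bits=0x0 at bit 15: 0x172e
word = 0x172e → little-endian bytes:
  [0]=0x2e  [1]=0x17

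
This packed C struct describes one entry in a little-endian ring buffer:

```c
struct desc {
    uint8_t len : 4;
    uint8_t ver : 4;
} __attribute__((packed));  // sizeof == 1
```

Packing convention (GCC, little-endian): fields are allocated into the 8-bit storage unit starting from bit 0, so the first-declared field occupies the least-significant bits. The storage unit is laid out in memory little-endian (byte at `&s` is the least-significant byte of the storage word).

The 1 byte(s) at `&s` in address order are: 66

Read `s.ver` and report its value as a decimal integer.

[0]=0x66 (little-endian) → word 0x66
len:4 @ bit 0 → (0x66>>0)&0xf = 0x6
ver:4 @ bit 4 → (0x66>>4)&0xf = 0x6  ←

6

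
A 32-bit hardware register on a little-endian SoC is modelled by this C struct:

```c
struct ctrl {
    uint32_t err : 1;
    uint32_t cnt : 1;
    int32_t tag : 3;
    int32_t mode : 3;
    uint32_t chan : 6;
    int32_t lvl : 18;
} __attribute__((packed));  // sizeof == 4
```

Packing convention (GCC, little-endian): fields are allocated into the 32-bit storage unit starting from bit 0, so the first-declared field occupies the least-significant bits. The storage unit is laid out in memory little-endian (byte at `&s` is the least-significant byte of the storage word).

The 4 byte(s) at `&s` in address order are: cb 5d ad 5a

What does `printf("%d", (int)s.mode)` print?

-2

[0]=0xcb [1]=0x5d [2]=0xad [3]=0x5a (little-endian) → word 0x5aad5dcb
err [0+:1] = (word>>0) & 0x1 = 1
cnt [1+:1] = (word>>1) & 0x1 = 1
tag [2+:3] = (word>>2) & 0x7 = 2
mode [5+:3] = (word>>5) & 0x7 = 6  ←
chan [8+:6] = (word>>8) & 0x3f = 29
lvl [14+:18] = (word>>14) & 0x3ffff = 92853
mode signed 3b, MSB=1: 6 - 8 = -2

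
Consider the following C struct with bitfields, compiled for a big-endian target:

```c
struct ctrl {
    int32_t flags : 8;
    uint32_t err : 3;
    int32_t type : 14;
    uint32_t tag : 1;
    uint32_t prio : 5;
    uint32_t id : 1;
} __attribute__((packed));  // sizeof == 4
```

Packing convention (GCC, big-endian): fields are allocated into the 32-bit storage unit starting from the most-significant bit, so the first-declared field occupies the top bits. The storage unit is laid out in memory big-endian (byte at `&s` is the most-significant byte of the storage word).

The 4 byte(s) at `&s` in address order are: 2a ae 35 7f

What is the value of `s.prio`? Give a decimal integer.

[0]=0x2a [1]=0xae [2]=0x35 [3]=0x7f (big-endian) → word 0x2aae357f
flags:8 @ bit 24 → (0x2aae357f>>24)&0xff = 0x2a
err:3 @ bit 21 → (0x2aae357f>>21)&0x7 = 0x5
type:14 @ bit 7 → (0x2aae357f>>7)&0x3fff = 0x1c6a
tag:1 @ bit 6 → (0x2aae357f>>6)&0x1 = 0x1
prio:5 @ bit 1 → (0x2aae357f>>1)&0x1f = 0x1f  ←
id:1 @ bit 0 → (0x2aae357f>>0)&0x1 = 0x1

31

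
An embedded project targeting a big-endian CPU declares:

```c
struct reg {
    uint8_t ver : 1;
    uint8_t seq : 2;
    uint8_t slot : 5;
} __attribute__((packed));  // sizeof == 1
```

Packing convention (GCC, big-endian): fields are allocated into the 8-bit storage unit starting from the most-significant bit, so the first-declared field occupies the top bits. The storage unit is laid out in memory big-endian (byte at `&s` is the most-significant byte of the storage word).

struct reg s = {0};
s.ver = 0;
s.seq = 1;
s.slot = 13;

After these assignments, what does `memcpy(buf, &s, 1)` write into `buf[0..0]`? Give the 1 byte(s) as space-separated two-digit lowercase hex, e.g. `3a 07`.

ver:1 = 0 → 0x0 << 7 → word 0x00
seq:2 = 1 → 0x1 << 5 → word 0x20
slot:5 = 13 → 0xd << 0 → word 0x2d
word = 0x2d → big-endian bytes:
  [0]=0x2d

2d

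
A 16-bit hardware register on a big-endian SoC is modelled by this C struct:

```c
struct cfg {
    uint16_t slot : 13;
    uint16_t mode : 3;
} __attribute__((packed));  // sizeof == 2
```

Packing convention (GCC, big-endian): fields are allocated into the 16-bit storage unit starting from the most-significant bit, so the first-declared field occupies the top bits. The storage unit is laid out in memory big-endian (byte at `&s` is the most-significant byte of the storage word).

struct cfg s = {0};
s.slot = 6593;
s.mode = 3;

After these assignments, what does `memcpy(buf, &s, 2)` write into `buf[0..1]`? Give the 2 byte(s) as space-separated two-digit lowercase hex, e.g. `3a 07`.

ce 0b

slot (13b) val=6593 bits=0x19c1 at bit 3: 0xce08
mode (3b) val=3 bits=0x3 at bit 0: 0xce0b
word = 0xce0b → big-endian bytes:
  [0]=0xce  [1]=0x0b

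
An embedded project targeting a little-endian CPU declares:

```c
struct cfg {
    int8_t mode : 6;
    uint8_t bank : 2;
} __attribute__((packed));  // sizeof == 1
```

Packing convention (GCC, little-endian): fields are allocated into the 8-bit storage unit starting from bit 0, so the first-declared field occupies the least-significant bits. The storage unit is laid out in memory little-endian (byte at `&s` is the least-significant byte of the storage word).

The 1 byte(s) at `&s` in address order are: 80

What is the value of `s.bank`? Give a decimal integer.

[0]=0x80 (little-endian) → word 0x80
mode [0+:6] = (word>>0) & 0x3f = 0
bank [6+:2] = (word>>6) & 0x3 = 2  ←

2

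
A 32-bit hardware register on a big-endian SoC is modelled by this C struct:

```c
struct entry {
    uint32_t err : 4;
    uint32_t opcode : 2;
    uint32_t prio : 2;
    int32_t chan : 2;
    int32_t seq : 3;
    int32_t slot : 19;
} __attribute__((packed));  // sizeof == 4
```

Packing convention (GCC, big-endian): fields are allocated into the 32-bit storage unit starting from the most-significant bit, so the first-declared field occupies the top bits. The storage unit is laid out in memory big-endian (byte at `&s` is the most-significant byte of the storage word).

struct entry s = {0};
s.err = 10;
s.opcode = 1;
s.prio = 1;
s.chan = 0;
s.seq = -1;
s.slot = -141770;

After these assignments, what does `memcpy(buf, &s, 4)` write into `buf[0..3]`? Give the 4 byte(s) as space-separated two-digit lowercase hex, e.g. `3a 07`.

err (4b) val=10 bits=0xa at bit 28: 0xa0000000
opcode (2b) val=1 bits=0x1 at bit 26: 0xa4000000
prio (2b) val=1 bits=0x1 at bit 24: 0xa5000000
chan (2b) val=0 bits=0x0 at bit 22: 0xa5000000
seq (3b) val=-1 bits=0x7 at bit 19: 0xa5380000
slot (19b) val=-141770 bits=0x5d636 at bit 0: 0xa53dd636
word = 0xa53dd636 → big-endian bytes:
  [0]=0xa5  [1]=0x3d  [2]=0xd6  [3]=0x36

a5 3d d6 36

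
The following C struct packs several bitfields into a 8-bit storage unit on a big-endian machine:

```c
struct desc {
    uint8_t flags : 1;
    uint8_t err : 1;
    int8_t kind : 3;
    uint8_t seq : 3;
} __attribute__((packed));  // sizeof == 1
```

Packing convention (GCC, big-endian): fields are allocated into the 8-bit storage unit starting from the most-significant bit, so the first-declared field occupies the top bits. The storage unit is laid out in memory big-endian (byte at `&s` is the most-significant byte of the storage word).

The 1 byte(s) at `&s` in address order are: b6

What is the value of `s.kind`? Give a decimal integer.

[0]=0xb6 (big-endian) → word 0xb6
flags [7+:1] = (word>>7) & 0x1 = 1
err [6+:1] = (word>>6) & 0x1 = 0
kind [3+:3] = (word>>3) & 0x7 = 6  ←
seq [0+:3] = (word>>0) & 0x7 = 6
kind signed 3b, MSB=1: 6 - 8 = -2

-2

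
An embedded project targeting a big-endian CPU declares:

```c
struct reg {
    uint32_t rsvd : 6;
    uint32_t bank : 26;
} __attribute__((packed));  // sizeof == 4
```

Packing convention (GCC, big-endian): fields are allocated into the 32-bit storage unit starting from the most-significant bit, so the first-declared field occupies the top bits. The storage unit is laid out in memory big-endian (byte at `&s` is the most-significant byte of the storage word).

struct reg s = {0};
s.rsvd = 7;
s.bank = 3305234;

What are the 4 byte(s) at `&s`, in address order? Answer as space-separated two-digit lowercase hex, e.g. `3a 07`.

1c 32 6f 12

[26+:6] rsvd=7 & 0x3f = 0x7; word=0x1c000000
[0+:26] bank=3305234 & 0x3ffffff = 0x326f12; word=0x1c326f12
word = 0x1c326f12 → big-endian bytes:
  [0]=0x1c  [1]=0x32  [2]=0x6f  [3]=0x12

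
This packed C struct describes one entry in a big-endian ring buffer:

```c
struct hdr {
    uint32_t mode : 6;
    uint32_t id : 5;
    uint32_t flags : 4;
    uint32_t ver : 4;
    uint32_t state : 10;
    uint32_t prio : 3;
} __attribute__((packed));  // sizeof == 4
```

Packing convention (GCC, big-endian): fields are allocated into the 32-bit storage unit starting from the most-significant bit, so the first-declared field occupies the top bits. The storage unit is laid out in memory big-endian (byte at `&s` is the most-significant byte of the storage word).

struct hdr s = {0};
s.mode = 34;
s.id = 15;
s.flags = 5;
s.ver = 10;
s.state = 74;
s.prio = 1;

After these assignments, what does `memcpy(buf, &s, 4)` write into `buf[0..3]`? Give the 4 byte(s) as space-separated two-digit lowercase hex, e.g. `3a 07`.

mode (6b) val=34 bits=0x22 at bit 26: 0x88000000
id (5b) val=15 bits=0xf at bit 21: 0x89e00000
flags (4b) val=5 bits=0x5 at bit 17: 0x89ea0000
ver (4b) val=10 bits=0xa at bit 13: 0x89eb4000
state (10b) val=74 bits=0x4a at bit 3: 0x89eb4250
prio (3b) val=1 bits=0x1 at bit 0: 0x89eb4251
word = 0x89eb4251 → big-endian bytes:
  [0]=0x89  [1]=0xeb  [2]=0x42  [3]=0x51

89 eb 42 51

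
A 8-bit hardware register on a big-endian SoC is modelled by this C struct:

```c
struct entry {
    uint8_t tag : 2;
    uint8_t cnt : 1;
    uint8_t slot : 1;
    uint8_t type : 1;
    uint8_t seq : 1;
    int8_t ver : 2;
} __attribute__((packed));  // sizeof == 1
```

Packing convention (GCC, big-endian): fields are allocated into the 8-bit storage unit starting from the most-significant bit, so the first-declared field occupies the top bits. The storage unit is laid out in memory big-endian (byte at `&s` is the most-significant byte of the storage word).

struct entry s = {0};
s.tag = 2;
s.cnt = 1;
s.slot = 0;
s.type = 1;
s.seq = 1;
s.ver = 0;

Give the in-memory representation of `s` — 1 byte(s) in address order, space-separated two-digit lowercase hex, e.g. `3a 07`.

ac

tag:2 = 2 → 0x2 << 6 → word 0x80
cnt:1 = 1 → 0x1 << 5 → word 0xa0
slot:1 = 0 → 0x0 << 4 → word 0xa0
type:1 = 1 → 0x1 << 3 → word 0xa8
seq:1 = 1 → 0x1 << 2 → word 0xac
ver:2 = 0 → 0x0 << 0 → word 0xac
word = 0xac → big-endian bytes:
  [0]=0xac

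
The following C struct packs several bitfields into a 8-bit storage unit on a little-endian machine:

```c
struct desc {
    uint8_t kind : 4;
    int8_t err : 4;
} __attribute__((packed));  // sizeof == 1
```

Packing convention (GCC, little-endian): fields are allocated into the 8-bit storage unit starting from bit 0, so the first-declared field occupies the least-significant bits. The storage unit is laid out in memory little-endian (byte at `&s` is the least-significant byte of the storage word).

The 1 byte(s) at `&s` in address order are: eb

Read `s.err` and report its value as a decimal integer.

-2

[0]=0xeb (little-endian) → word 0xeb
kind [0+:4] = (word>>0) & 0xf = 11
err [4+:4] = (word>>4) & 0xf = 14  ←
err signed 4b, MSB=1: 14 - 16 = -2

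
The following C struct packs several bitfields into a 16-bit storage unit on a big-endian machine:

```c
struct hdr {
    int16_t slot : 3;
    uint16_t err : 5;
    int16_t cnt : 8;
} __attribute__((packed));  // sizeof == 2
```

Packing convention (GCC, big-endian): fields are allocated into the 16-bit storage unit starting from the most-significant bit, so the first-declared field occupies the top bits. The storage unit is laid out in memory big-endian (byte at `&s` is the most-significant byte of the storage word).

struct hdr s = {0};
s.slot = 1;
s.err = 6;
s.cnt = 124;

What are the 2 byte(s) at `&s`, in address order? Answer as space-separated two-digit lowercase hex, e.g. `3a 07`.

26 7c

slot:3 = 1 → 0x1 << 13 → word 0x2000
err:5 = 6 → 0x6 << 8 → word 0x2600
cnt:8 = 124 → 0x7c << 0 → word 0x267c
word = 0x267c → big-endian bytes:
  [0]=0x26  [1]=0x7c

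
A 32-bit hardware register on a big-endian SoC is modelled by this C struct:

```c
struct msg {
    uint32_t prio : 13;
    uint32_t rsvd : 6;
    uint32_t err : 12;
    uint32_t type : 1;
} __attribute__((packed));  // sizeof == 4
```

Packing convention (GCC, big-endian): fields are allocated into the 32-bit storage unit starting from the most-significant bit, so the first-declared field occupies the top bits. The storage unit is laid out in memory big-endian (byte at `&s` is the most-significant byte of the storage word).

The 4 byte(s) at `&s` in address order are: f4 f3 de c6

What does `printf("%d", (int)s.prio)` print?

7838

[0]=0xf4 [1]=0xf3 [2]=0xde [3]=0xc6 (big-endian) → word 0xf4f3dec6
prio:13 @ bit 19 → (0xf4f3dec6>>19)&0x1fff = 0x1e9e  ←
rsvd:6 @ bit 13 → (0xf4f3dec6>>13)&0x3f = 0x1e
err:12 @ bit 1 → (0xf4f3dec6>>1)&0xfff = 0xf63
type:1 @ bit 0 → (0xf4f3dec6>>0)&0x1 = 0x0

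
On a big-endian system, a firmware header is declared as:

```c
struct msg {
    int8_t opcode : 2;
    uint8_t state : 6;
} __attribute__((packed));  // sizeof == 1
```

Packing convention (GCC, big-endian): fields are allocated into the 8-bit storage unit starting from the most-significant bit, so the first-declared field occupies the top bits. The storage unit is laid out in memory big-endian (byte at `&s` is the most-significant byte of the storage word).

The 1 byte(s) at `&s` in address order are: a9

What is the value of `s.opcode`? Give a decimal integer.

-2

[0]=0xa9 (big-endian) → word 0xa9
opcode:2 @ bit 6 → (0xa9>>6)&0x3 = 0x2  ←
state:6 @ bit 0 → (0xa9>>0)&0x3f = 0x29
opcode signed 2b, MSB=1: 2 - 4 = -2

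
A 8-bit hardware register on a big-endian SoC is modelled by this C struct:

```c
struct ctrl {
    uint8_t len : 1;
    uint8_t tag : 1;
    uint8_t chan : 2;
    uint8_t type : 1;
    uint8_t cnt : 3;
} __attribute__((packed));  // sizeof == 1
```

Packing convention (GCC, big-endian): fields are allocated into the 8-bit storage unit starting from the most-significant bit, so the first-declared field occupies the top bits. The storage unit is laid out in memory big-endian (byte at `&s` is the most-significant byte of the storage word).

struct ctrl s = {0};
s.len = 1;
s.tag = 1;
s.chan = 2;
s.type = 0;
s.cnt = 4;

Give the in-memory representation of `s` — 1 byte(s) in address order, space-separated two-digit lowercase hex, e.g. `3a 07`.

e4

len (1b) val=1 bits=0x1 at bit 7: 0x80
tag (1b) val=1 bits=0x1 at bit 6: 0xc0
chan (2b) val=2 bits=0x2 at bit 4: 0xe0
type (1b) val=0 bits=0x0 at bit 3: 0xe0
cnt (3b) val=4 bits=0x4 at bit 0: 0xe4
word = 0xe4 → big-endian bytes:
  [0]=0xe4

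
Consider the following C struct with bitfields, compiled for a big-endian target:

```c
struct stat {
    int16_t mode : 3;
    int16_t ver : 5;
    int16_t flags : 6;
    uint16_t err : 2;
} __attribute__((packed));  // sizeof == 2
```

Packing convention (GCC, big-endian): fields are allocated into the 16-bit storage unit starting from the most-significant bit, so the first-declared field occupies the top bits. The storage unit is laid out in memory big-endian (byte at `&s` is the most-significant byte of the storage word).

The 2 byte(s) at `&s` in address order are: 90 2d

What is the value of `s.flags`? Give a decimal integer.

[0]=0x90 [1]=0x2d (big-endian) → word 0x902d
mode:3 @ bit 13 → (0x902d>>13)&0x7 = 0x4
ver:5 @ bit 8 → (0x902d>>8)&0x1f = 0x10
flags:6 @ bit 2 → (0x902d>>2)&0x3f = 0xb  ←
err:2 @ bit 0 → (0x902d>>0)&0x3 = 0x1
flags signed 6b, MSB=0: value = 11

11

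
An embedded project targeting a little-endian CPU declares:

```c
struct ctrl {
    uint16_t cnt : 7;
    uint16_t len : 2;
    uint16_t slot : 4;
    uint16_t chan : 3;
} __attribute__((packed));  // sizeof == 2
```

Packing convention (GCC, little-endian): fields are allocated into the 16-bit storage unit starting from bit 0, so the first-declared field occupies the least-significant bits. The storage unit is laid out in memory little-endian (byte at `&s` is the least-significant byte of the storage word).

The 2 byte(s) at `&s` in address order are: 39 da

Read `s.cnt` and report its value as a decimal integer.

57

[0]=0x39 [1]=0xda (little-endian) → word 0xda39
cnt [0+:7] = (word>>0) & 0x7f = 57  ←
len [7+:2] = (word>>7) & 0x3 = 0
slot [9+:4] = (word>>9) & 0xf = 13
chan [13+:3] = (word>>13) & 0x7 = 6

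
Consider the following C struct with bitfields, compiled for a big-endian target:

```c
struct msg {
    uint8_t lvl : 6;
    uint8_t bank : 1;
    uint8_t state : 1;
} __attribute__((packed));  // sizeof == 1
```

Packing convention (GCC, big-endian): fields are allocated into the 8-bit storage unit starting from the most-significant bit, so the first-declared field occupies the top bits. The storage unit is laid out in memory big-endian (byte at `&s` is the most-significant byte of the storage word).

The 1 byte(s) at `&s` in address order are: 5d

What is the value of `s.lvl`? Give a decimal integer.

[0]=0x5d (big-endian) → word 0x5d
lvl:6 @ bit 2 → (0x5d>>2)&0x3f = 0x17  ←
bank:1 @ bit 1 → (0x5d>>1)&0x1 = 0x0
state:1 @ bit 0 → (0x5d>>0)&0x1 = 0x1

23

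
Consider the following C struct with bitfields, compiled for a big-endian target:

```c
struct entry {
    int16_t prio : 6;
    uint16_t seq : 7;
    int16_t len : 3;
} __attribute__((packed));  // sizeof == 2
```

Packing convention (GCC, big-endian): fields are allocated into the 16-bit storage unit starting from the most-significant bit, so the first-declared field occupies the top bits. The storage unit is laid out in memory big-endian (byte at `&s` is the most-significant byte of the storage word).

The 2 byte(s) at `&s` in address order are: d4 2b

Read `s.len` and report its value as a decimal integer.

[0]=0xd4 [1]=0x2b (big-endian) → word 0xd42b
prio:6 @ bit 10 → (0xd42b>>10)&0x3f = 0x35
seq:7 @ bit 3 → (0xd42b>>3)&0x7f = 0x5
len:3 @ bit 0 → (0xd42b>>0)&0x7 = 0x3  ←
len signed 3b, MSB=0: value = 3

3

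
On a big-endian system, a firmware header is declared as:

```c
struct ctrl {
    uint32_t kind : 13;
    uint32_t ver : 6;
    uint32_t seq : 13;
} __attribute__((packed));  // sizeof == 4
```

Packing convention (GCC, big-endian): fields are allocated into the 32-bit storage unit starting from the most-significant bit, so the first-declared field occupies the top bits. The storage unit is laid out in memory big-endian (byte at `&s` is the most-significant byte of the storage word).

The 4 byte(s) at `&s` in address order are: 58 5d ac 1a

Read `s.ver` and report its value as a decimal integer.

45

[0]=0x58 [1]=0x5d [2]=0xac [3]=0x1a (big-endian) → word 0x585dac1a
kind:13 @ bit 19 → (0x585dac1a>>19)&0x1fff = 0xb0b
ver:6 @ bit 13 → (0x585dac1a>>13)&0x3f = 0x2d  ←
seq:13 @ bit 0 → (0x585dac1a>>0)&0x1fff = 0xc1a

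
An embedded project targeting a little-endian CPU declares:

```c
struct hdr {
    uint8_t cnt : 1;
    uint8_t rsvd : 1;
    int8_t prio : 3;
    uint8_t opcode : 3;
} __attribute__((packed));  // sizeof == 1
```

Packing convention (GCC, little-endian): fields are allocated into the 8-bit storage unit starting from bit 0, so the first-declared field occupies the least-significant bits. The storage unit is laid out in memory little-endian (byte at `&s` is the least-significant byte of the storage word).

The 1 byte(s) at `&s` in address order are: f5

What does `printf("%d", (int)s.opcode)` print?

[0]=0xf5 (little-endian) → word 0xf5
cnt:1 @ bit 0 → (0xf5>>0)&0x1 = 0x1
rsvd:1 @ bit 1 → (0xf5>>1)&0x1 = 0x0
prio:3 @ bit 2 → (0xf5>>2)&0x7 = 0x5
opcode:3 @ bit 5 → (0xf5>>5)&0x7 = 0x7  ←

7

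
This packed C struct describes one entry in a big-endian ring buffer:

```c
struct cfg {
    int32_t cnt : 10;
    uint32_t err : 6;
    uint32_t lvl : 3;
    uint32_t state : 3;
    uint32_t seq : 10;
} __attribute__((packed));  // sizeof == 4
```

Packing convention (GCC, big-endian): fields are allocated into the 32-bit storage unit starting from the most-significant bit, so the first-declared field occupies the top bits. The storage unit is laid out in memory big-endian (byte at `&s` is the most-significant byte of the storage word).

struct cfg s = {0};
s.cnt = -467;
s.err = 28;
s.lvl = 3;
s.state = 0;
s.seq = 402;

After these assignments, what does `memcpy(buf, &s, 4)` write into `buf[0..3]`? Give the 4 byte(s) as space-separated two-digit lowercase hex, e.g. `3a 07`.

8b 5c 61 92

[22+:10] cnt=-467 & 0x3ff = 0x22d; word=0x8b400000
[16+:6] err=28 & 0x3f = 0x1c; word=0x8b5c0000
[13+:3] lvl=3 & 0x7 = 0x3; word=0x8b5c6000
[10+:3] state=0 & 0x7 = 0x0; word=0x8b5c6000
[0+:10] seq=402 & 0x3ff = 0x192; word=0x8b5c6192
word = 0x8b5c6192 → big-endian bytes:
  [0]=0x8b  [1]=0x5c  [2]=0x61  [3]=0x92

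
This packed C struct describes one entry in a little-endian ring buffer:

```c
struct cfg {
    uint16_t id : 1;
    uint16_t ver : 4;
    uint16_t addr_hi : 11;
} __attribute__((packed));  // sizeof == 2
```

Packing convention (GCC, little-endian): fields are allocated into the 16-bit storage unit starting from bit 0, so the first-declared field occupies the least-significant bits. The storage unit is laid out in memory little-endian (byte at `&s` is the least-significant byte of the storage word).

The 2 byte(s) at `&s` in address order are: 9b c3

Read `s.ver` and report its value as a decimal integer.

[0]=0x9b [1]=0xc3 (little-endian) → word 0xc39b
id:1 @ bit 0 → (0xc39b>>0)&0x1 = 0x1
ver:4 @ bit 1 → (0xc39b>>1)&0xf = 0xd  ←
addr_hi:11 @ bit 5 → (0xc39b>>5)&0x7ff = 0x61c

13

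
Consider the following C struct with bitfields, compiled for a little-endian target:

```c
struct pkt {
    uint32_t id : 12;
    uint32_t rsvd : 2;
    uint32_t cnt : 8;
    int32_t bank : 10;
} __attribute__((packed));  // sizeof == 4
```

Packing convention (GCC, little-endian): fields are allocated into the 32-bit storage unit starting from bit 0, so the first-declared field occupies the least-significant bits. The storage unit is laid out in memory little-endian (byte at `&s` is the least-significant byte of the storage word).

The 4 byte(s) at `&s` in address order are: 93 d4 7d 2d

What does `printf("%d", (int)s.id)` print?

1171

[0]=0x93 [1]=0xd4 [2]=0x7d [3]=0x2d (little-endian) → word 0x2d7dd493
id [0+:12] = (word>>0) & 0xfff = 1171  ←
rsvd [12+:2] = (word>>12) & 0x3 = 1
cnt [14+:8] = (word>>14) & 0xff = 247
bank [22+:10] = (word>>22) & 0x3ff = 181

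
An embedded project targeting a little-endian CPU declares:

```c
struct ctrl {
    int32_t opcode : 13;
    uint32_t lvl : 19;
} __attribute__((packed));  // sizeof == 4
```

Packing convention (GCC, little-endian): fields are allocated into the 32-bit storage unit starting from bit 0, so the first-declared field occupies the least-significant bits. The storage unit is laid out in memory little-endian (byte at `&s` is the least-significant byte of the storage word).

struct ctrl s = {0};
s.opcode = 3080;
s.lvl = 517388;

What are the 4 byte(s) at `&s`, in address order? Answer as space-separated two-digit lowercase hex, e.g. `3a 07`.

opcode (13b) val=3080 bits=0xc08 at bit 0: 0x00000c08
lvl (19b) val=517388 bits=0x7e50c at bit 13: 0xfca18c08
word = 0xfca18c08 → little-endian bytes:
  [0]=0x08  [1]=0x8c  [2]=0xa1  [3]=0xfc

08 8c a1 fc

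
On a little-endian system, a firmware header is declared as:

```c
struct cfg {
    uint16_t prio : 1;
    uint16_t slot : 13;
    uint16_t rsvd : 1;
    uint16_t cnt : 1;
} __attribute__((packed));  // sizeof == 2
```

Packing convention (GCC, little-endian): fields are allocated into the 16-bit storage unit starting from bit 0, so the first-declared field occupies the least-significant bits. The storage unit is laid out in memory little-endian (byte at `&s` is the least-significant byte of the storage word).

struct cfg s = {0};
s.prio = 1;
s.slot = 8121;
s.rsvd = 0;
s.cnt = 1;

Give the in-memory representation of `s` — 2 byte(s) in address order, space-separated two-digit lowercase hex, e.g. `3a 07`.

73 bf

prio (1b) val=1 bits=0x1 at bit 0: 0x0001
slot (13b) val=8121 bits=0x1fb9 at bit 1: 0x3f73
rsvd (1b) val=0 bits=0x0 at bit 14: 0x3f73
cnt (1b) val=1 bits=0x1 at bit 15: 0xbf73
word = 0xbf73 → little-endian bytes:
  [0]=0x73  [1]=0xbf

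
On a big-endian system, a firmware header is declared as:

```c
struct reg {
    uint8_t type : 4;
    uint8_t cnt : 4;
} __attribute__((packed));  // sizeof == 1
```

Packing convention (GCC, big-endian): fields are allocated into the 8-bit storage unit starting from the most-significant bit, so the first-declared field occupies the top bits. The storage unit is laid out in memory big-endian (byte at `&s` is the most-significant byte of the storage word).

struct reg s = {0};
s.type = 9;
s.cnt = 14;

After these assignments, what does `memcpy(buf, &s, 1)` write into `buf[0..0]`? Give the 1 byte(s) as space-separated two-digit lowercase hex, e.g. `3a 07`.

9e

type (4b) val=9 bits=0x9 at bit 4: 0x90
cnt (4b) val=14 bits=0xe at bit 0: 0x9e
word = 0x9e → big-endian bytes:
  [0]=0x9e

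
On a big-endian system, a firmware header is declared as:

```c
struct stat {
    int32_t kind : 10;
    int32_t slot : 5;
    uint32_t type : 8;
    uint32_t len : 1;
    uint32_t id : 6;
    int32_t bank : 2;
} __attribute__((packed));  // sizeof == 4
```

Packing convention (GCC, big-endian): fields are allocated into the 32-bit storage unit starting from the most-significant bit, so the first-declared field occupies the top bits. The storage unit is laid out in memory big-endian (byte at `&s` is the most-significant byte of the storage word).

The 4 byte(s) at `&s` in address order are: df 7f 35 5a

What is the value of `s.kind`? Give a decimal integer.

[0]=0xdf [1]=0x7f [2]=0x35 [3]=0x5a (big-endian) → word 0xdf7f355a
kind [22+:10] = (word>>22) & 0x3ff = 893  ←
slot [17+:5] = (word>>17) & 0x1f = 31
type [9+:8] = (word>>9) & 0xff = 154
len [8+:1] = (word>>8) & 0x1 = 1
id [2+:6] = (word>>2) & 0x3f = 22
bank [0+:2] = (word>>0) & 0x3 = 2
kind signed 10b, MSB=1: 893 - 1024 = -131

-131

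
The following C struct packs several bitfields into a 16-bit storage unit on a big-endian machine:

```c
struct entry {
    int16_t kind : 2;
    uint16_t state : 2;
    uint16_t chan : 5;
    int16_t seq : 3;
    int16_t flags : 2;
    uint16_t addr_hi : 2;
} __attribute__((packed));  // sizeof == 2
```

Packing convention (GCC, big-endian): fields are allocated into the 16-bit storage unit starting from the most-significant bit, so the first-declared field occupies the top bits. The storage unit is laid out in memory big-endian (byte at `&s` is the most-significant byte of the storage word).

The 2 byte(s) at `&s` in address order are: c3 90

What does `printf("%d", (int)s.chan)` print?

[0]=0xc3 [1]=0x90 (big-endian) → word 0xc390
kind:2 @ bit 14 → (0xc390>>14)&0x3 = 0x3
state:2 @ bit 12 → (0xc390>>12)&0x3 = 0x0
chan:5 @ bit 7 → (0xc390>>7)&0x1f = 0x7  ←
seq:3 @ bit 4 → (0xc390>>4)&0x7 = 0x1
flags:2 @ bit 2 → (0xc390>>2)&0x3 = 0x0
addr_hi:2 @ bit 0 → (0xc390>>0)&0x3 = 0x0

7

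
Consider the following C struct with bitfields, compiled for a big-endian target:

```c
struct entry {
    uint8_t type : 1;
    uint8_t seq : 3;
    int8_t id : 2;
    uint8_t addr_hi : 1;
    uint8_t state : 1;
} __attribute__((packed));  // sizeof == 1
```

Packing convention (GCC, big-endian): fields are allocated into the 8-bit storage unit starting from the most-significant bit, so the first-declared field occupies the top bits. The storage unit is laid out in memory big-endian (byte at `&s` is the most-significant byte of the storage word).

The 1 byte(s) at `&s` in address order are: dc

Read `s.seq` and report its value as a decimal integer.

[0]=0xdc (big-endian) → word 0xdc
type:1 @ bit 7 → (0xdc>>7)&0x1 = 0x1
seq:3 @ bit 4 → (0xdc>>4)&0x7 = 0x5  ←
id:2 @ bit 2 → (0xdc>>2)&0x3 = 0x3
addr_hi:1 @ bit 1 → (0xdc>>1)&0x1 = 0x0
state:1 @ bit 0 → (0xdc>>0)&0x1 = 0x0

5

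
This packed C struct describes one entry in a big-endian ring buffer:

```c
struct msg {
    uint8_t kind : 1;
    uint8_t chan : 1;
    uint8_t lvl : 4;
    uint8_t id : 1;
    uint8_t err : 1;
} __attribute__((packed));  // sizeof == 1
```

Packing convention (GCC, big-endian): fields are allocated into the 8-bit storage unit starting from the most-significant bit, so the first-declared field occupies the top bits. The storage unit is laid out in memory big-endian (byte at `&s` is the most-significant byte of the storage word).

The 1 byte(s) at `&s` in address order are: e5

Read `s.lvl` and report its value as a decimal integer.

[0]=0xe5 (big-endian) → word 0xe5
kind [7+:1] = (word>>7) & 0x1 = 1
chan [6+:1] = (word>>6) & 0x1 = 1
lvl [2+:4] = (word>>2) & 0xf = 9  ←
id [1+:1] = (word>>1) & 0x1 = 0
err [0+:1] = (word>>0) & 0x1 = 1

9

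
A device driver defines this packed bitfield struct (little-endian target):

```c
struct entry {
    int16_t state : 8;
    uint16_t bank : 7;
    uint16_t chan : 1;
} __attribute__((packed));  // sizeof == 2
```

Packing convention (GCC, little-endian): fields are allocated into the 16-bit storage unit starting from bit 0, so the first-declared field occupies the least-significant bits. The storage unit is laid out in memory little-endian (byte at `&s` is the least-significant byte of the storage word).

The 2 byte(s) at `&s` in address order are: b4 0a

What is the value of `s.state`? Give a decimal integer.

-76

[0]=0xb4 [1]=0x0a (little-endian) → word 0x0ab4
state [0+:8] = (word>>0) & 0xff = 180  ←
bank [8+:7] = (word>>8) & 0x7f = 10
chan [15+:1] = (word>>15) & 0x1 = 0
state signed 8b, MSB=1: 180 - 256 = -76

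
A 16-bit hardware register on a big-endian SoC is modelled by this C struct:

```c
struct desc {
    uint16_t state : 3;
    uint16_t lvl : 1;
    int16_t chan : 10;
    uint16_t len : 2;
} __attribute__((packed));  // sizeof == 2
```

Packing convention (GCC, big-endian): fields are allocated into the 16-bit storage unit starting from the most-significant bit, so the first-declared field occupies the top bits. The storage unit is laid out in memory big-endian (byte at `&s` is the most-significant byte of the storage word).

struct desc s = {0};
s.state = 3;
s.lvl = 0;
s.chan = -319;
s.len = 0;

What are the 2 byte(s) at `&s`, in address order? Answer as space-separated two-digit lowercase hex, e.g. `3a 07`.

6b 04

state (3b) val=3 bits=0x3 at bit 13: 0x6000
lvl (1b) val=0 bits=0x0 at bit 12: 0x6000
chan (10b) val=-319 bits=0x2c1 at bit 2: 0x6b04
len (2b) val=0 bits=0x0 at bit 0: 0x6b04
word = 0x6b04 → big-endian bytes:
  [0]=0x6b  [1]=0x04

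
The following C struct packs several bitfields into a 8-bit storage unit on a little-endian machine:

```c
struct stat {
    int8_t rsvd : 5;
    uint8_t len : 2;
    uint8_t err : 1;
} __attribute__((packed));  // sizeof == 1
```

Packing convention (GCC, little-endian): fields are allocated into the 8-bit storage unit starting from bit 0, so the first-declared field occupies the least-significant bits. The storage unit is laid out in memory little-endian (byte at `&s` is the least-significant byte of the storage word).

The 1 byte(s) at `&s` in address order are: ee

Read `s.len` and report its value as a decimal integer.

[0]=0xee (little-endian) → word 0xee
rsvd:5 @ bit 0 → (0xee>>0)&0x1f = 0xe
len:2 @ bit 5 → (0xee>>5)&0x3 = 0x3  ←
err:1 @ bit 7 → (0xee>>7)&0x1 = 0x1

3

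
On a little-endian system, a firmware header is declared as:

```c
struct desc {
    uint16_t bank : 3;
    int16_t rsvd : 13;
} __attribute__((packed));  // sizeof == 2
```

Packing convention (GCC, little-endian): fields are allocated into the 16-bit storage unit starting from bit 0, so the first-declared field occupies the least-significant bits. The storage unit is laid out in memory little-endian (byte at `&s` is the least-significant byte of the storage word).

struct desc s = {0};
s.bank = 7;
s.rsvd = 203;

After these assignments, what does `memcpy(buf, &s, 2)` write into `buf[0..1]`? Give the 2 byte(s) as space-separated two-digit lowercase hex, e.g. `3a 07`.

5f 06

[0+:3] bank=7 & 0x7 = 0x7; word=0x0007
[3+:13] rsvd=203 & 0x1fff = 0xcb; word=0x065f
word = 0x065f → little-endian bytes:
  [0]=0x5f  [1]=0x06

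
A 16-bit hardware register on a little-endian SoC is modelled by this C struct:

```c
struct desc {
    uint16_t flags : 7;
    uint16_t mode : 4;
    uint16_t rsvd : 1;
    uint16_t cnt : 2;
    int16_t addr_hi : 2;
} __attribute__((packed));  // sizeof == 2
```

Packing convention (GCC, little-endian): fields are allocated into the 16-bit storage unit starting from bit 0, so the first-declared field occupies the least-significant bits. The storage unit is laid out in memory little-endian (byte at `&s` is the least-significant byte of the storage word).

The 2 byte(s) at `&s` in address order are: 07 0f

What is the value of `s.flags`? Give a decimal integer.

[0]=0x07 [1]=0x0f (little-endian) → word 0x0f07
flags [0+:7] = (word>>0) & 0x7f = 7  ←
mode [7+:4] = (word>>7) & 0xf = 14
rsvd [11+:1] = (word>>11) & 0x1 = 1
cnt [12+:2] = (word>>12) & 0x3 = 0
addr_hi [14+:2] = (word>>14) & 0x3 = 0

7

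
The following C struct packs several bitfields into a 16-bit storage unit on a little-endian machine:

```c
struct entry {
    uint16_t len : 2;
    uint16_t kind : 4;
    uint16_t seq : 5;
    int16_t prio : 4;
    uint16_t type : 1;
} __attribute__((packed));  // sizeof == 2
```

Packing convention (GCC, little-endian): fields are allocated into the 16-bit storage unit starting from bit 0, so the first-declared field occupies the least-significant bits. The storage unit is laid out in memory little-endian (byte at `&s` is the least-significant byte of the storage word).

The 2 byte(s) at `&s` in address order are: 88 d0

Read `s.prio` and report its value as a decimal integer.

[0]=0x88 [1]=0xd0 (little-endian) → word 0xd088
len:2 @ bit 0 → (0xd088>>0)&0x3 = 0x0
kind:4 @ bit 2 → (0xd088>>2)&0xf = 0x2
seq:5 @ bit 6 → (0xd088>>6)&0x1f = 0x2
prio:4 @ bit 11 → (0xd088>>11)&0xf = 0xa  ←
type:1 @ bit 15 → (0xd088>>15)&0x1 = 0x1
prio signed 4b, MSB=1: 10 - 16 = -6

-6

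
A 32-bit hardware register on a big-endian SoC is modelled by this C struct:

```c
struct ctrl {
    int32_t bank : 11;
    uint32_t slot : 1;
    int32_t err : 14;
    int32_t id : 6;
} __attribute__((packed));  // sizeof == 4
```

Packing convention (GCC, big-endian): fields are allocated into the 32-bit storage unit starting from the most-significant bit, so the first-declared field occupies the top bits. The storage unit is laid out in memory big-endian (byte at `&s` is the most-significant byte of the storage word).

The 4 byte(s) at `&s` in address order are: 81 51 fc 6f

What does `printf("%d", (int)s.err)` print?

2033

[0]=0x81 [1]=0x51 [2]=0xfc [3]=0x6f (big-endian) → word 0x8151fc6f
bank:11 @ bit 21 → (0x8151fc6f>>21)&0x7ff = 0x40a
slot:1 @ bit 20 → (0x8151fc6f>>20)&0x1 = 0x1
err:14 @ bit 6 → (0x8151fc6f>>6)&0x3fff = 0x7f1  ←
id:6 @ bit 0 → (0x8151fc6f>>0)&0x3f = 0x2f
err signed 14b, MSB=0: value = 2033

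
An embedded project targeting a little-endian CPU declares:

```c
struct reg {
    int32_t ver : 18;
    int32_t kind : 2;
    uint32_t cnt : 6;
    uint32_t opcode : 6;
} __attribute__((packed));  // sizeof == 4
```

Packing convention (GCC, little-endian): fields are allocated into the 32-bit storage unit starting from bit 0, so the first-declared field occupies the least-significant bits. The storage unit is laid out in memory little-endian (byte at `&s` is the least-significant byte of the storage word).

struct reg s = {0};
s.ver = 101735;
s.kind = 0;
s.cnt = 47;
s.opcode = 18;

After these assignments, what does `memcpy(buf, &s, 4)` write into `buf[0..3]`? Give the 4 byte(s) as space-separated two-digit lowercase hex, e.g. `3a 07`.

ver:18 = 101735 → 0x18d67 << 0 → word 0x00018d67
kind:2 = 0 → 0x0 << 18 → word 0x00018d67
cnt:6 = 47 → 0x2f << 20 → word 0x02f18d67
opcode:6 = 18 → 0x12 << 26 → word 0x4af18d67
word = 0x4af18d67 → little-endian bytes:
  [0]=0x67  [1]=0x8d  [2]=0xf1  [3]=0x4a

67 8d f1 4a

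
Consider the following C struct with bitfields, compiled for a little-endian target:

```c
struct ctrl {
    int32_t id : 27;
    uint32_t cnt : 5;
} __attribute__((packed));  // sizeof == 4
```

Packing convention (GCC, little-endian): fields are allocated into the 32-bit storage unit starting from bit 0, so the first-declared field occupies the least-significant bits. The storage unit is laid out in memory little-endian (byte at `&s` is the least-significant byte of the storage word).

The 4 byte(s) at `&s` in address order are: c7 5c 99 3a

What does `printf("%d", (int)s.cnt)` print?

[0]=0xc7 [1]=0x5c [2]=0x99 [3]=0x3a (little-endian) → word 0x3a995cc7
id [0+:27] = (word>>0) & 0x7ffffff = 43605191
cnt [27+:5] = (word>>27) & 0x1f = 7  ←

7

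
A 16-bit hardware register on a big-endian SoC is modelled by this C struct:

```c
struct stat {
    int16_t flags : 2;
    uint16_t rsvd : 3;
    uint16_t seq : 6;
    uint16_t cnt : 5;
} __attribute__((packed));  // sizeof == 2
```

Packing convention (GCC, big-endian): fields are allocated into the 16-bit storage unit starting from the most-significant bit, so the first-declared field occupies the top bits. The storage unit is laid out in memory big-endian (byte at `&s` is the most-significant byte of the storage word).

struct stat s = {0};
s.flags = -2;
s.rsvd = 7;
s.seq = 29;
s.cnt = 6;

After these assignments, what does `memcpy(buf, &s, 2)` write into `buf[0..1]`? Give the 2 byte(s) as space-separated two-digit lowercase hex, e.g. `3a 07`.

bb a6

[14+:2] flags=-2 & 0x3 = 0x2; word=0x8000
[11+:3] rsvd=7 & 0x7 = 0x7; word=0xb800
[5+:6] seq=29 & 0x3f = 0x1d; word=0xbba0
[0+:5] cnt=6 & 0x1f = 0x6; word=0xbba6
word = 0xbba6 → big-endian bytes:
  [0]=0xbb  [1]=0xa6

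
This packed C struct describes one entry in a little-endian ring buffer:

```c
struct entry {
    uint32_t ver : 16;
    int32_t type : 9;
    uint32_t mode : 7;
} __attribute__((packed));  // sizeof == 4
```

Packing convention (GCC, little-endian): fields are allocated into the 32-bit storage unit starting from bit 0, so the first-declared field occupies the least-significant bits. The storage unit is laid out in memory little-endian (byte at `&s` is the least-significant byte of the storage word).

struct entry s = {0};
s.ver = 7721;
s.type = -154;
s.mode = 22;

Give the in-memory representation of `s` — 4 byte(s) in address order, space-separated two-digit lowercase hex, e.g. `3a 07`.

ver:16 = 7721 → 0x1e29 << 0 → word 0x00001e29
type:9 = -154 → 0x166 << 16 → word 0x01661e29
mode:7 = 22 → 0x16 << 25 → word 0x2d661e29
word = 0x2d661e29 → little-endian bytes:
  [0]=0x29  [1]=0x1e  [2]=0x66  [3]=0x2d

29 1e 66 2d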